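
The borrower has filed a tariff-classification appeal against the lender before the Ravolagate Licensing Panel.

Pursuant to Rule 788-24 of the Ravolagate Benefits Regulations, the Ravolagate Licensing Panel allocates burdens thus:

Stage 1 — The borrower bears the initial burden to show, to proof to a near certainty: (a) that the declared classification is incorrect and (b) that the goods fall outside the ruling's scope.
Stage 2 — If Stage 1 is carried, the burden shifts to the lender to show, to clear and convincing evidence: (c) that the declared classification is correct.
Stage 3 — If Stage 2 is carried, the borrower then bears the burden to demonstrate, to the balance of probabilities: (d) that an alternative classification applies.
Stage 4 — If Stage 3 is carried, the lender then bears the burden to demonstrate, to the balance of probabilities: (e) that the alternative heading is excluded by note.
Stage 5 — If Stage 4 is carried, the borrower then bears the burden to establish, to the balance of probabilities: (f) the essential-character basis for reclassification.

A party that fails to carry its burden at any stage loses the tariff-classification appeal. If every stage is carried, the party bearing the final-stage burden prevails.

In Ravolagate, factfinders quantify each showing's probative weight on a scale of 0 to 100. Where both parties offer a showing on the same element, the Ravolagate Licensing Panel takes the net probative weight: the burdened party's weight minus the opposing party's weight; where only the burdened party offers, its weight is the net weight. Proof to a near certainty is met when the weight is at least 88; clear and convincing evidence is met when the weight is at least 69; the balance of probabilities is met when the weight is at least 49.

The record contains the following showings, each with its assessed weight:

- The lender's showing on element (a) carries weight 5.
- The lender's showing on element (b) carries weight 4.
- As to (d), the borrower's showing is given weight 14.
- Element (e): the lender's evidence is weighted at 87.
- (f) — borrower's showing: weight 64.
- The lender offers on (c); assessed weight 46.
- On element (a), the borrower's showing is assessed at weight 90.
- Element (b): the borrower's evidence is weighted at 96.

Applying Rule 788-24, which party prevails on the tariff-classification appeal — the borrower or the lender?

Stage 1 — burden on borrower; standard: proof to a near certainty (weight is at least 88).
    (a): 90 − 5 = 85 < 88 [not met]
    (b): 96 − 4 = 92 ≥ 88 [met]
  The borrower does not carry Stage 1.
So the lender prevails.

lender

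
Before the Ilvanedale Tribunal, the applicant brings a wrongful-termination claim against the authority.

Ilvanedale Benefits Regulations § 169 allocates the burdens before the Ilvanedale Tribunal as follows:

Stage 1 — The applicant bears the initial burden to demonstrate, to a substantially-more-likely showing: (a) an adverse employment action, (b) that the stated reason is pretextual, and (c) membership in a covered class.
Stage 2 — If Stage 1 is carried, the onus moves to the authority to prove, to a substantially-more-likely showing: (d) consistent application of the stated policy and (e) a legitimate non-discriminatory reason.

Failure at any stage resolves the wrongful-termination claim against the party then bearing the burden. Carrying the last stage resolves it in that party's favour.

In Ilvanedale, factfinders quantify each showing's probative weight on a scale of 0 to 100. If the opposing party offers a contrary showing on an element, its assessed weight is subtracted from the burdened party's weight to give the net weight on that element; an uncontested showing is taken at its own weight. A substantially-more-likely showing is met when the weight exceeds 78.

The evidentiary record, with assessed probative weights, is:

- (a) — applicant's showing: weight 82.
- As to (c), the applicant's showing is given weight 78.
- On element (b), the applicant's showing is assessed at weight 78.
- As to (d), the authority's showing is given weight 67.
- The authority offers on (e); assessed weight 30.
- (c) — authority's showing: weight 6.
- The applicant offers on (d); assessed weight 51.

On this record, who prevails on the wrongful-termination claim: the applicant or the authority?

authority

Stage 1 — burden on applicant; standard: a substantially-more-likely showing (weight exceeds 78).
    (a): 82 > 78 [met]
    (b): 78 ≤ 78 [not met]
    (c): 78 − 6 = 72 ≤ 78 [not met]
  The applicant does not carry Stage 1.
The analysis ends at Stage 1; the authority prevails.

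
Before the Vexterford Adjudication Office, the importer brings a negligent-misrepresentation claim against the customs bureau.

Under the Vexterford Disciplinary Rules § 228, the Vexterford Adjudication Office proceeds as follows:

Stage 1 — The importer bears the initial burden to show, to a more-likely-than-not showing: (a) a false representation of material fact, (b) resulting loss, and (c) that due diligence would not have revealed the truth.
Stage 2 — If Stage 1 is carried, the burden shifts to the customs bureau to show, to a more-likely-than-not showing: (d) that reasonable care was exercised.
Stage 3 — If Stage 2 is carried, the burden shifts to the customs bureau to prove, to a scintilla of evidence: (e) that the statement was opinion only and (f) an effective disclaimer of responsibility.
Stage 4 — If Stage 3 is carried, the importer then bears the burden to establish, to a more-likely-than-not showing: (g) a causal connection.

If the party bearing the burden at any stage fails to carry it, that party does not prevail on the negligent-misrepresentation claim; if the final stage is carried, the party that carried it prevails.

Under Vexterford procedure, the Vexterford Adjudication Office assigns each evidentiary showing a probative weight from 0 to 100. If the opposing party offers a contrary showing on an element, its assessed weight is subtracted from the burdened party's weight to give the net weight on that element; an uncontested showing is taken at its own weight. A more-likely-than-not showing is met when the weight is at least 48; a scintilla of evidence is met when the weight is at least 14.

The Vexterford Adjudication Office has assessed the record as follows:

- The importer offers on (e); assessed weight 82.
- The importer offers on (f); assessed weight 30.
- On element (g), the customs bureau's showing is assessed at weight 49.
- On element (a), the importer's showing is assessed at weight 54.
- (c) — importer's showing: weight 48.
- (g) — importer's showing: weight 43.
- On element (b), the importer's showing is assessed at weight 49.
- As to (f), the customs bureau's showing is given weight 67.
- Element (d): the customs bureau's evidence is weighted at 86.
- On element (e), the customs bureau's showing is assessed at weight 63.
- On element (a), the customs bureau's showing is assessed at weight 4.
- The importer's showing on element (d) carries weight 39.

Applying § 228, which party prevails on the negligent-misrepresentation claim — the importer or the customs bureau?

Stage 1 (importer, a more-likely-than-not showing, weight is at least 48): (a) net 54−4=50 ≥ 48 — meets; (b) 49 ≥ 48 — meets; (c) 48 ≥ 48 — meets.
  Stage 1 carried; the burden shifts to the customs bureau.
Stage 2 (customs bureau, a more-likely-than-not showing, weight is at least 48): (d) net 86−39=47 < 48 — fails.
  Stage 2 not carried; the customs bureau fails its burden.
So the importer prevails.

importer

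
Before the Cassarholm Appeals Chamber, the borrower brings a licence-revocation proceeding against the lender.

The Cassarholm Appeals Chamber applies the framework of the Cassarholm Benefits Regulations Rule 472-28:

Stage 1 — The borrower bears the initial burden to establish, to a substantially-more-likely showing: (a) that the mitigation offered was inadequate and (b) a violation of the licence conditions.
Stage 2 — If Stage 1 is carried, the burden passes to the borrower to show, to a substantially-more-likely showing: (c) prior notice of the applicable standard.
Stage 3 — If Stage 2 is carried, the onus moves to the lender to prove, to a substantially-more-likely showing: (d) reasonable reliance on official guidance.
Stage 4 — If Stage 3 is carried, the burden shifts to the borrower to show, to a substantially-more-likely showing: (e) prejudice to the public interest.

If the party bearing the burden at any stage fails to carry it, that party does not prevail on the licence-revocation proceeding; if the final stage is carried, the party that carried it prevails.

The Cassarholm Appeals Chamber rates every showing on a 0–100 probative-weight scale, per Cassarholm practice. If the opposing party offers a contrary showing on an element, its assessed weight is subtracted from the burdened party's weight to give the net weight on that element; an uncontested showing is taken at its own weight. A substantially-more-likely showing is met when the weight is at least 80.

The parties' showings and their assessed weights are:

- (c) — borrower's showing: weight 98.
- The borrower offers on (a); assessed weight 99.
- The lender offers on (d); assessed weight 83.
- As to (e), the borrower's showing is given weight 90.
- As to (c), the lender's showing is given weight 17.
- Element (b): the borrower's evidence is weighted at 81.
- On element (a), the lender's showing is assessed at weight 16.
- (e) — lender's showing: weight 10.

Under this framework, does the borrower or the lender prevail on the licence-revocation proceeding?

Stage 1 — burden on borrower; standard: a substantially-more-likely showing (weight is at least 80).
    (a): 99 − 16 = 83 ≥ 80 [met]
    (b): 81 ≥ 80 [met]
  Stage 1 is satisfied; the borrower continues to bear the burden.
Stage 2 — burden on borrower; standard: a substantially-more-likely showing (weight is at least 80).
    (c): 98 − 17 = 81 ≥ 80 [met]
  Stage 2 carried; the burden shifts to the lender.
Stage 3 — burden on lender; standard: a substantially-more-likely showing (weight is at least 80).
    (d): 83 ≥ 80 [met]
  Stage 3 carried; the burden shifts to the borrower.
Stage 4 — burden on borrower; standard: a substantially-more-likely showing (weight is at least 80).
    (e): 90 − 10 = 80 ≥ 80 [met]
  Stage 4 carried; the final stage is satisfied.
Every stage carried; the borrower prevails.

borrower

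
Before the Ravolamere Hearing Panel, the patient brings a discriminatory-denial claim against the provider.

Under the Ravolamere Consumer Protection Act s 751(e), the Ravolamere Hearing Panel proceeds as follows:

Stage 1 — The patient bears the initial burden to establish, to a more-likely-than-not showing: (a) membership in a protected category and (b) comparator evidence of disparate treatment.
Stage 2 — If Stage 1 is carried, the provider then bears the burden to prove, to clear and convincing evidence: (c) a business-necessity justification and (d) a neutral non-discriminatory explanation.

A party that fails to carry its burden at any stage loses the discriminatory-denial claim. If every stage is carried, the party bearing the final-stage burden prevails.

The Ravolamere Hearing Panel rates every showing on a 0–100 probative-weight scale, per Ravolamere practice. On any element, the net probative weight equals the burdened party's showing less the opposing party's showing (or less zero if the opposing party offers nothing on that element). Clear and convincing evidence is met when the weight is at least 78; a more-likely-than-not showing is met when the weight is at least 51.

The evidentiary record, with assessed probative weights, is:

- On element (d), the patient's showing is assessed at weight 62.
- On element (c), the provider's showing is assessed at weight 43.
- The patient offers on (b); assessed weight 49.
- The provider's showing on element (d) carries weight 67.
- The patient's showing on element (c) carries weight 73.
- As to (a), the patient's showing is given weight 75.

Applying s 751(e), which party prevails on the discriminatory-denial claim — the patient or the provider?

Stage 1 (patient, a more-likely-than-not showing, weight is at least 51): (a) 75 ≥ 51 — meets; (b) 49 < 51 — fails.
  Not every element is met, so the patient fails to carry Stage 1.
So the provider prevails.

provider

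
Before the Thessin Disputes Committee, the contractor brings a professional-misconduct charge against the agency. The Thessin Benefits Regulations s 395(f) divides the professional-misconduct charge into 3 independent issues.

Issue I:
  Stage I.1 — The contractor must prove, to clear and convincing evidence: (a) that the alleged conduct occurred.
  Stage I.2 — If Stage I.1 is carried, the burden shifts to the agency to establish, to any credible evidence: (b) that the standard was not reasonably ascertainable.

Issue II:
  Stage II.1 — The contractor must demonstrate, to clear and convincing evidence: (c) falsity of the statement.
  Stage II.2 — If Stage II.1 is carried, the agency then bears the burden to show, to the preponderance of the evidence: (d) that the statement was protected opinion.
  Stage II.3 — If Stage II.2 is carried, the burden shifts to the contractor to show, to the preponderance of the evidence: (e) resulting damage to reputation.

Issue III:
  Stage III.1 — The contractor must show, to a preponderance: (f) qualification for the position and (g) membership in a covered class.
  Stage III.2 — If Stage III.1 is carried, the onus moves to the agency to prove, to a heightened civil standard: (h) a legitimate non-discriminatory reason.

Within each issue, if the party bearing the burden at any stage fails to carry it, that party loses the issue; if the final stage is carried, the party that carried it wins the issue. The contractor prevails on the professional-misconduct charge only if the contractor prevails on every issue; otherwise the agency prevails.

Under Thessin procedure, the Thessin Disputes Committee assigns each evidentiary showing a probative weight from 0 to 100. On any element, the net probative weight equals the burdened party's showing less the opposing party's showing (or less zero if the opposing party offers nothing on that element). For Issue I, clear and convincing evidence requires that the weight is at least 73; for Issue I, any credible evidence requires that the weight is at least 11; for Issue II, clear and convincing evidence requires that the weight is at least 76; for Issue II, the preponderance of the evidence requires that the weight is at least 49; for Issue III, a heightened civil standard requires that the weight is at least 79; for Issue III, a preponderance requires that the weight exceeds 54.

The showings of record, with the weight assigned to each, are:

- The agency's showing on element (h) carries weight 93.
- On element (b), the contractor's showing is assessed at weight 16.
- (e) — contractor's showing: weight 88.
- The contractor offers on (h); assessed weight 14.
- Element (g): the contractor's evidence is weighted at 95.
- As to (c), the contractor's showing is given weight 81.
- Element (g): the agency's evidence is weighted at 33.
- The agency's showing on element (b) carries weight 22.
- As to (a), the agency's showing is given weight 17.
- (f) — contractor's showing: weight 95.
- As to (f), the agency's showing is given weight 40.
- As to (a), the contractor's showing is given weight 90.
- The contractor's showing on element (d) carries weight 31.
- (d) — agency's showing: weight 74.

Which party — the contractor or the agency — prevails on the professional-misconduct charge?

agency

— Issue I —
At Stage I.1 the contractor must meet clear and convincing evidence (weight is at least 73): on (a) the weight is 90 less the opposing 17 gives net 73, which does reach 73, so (a) meets the standard.
  Stage I.1 is satisfied; the onus moves to the agency.
At Stage I.2 the agency must meet any credible evidence (weight is at least 11): on (b) the weight is 22 less the opposing 16 gives net 6, which does not reach 11, so (b) does not meet the standard.
  Stage I.2 not carried; the agency fails its burden.
The contractor prevails on this issue.
— Issue II —
At Stage II.1 the contractor must meet clear and convincing evidence (weight is at least 76): on (c) the weight is 81, ≥ 76, so (c) meets the standard.
  Stage II.1 carried; the burden shifts to the agency.
At Stage II.2 the agency must meet the preponderance of the evidence (weight is at least 49): on (d) the weight is 74 less the opposing 31 gives net 43, which does not reach 49, so (d) does not meet the standard.
  Not every element is met, so the agency fails to carry Stage II.2.
The contractor prevails on this issue.
— Issue III —
Stage III.1 — burden on contractor; standard: a preponderance (weight exceeds 54).
    (f): 95 − 40 = 55 > 54 [met]
    (g): 95 − 33 = 62 > 54 [met]
  Stage III.1 is satisfied; the onus moves to the agency.
Stage III.2 — burden on agency; standard: a heightened civil standard (weight is at least 79).
    (h): 93 − 14 = 79 ≥ 79 [met]
  The agency carries the last stage.
With every stage satisfied, the agency prevails on this issue.
Per-issue: Issue I → contractor; Issue II → contractor; Issue III → agency. The contractor must prevail on every issue; overall, the agency prevails.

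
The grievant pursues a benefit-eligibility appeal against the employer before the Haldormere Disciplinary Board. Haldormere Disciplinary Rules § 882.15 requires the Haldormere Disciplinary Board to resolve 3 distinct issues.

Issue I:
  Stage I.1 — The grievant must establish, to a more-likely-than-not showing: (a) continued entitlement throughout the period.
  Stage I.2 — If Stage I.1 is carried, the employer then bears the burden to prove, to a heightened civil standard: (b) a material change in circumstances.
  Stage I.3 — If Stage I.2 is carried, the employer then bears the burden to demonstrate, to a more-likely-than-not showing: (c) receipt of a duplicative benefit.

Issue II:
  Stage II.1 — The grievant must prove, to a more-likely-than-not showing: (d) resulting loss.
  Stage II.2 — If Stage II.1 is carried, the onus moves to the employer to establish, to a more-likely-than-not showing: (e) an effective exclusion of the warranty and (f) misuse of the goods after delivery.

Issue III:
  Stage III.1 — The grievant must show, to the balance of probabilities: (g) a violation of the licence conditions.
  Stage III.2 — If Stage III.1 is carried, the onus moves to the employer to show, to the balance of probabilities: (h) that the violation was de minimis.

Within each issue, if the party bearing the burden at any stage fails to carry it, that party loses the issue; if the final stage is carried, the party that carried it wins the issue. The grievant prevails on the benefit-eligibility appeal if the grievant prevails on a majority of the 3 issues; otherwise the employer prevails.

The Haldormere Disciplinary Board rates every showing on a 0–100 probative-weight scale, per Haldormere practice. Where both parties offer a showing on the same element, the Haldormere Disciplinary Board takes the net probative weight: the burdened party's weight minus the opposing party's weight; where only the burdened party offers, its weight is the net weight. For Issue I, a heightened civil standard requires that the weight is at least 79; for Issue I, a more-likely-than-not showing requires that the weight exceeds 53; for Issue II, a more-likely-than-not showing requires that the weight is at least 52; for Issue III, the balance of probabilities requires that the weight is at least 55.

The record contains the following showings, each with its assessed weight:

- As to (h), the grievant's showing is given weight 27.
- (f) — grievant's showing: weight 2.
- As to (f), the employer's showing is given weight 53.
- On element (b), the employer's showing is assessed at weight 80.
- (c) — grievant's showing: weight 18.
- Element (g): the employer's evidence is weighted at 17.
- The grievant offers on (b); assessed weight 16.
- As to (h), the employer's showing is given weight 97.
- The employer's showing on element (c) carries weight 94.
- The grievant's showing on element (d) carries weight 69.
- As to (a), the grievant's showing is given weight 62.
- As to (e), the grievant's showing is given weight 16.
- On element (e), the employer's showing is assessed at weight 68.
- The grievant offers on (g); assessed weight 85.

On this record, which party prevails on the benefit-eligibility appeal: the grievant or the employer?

— Issue I —
Stage I.1 — burden on grievant; standard: a more-likely-than-not showing (weight exceeds 53).
    (a): 62 > 53 [met]
  All elements met. The burden passes to the employer.
Stage I.2 — burden on employer; standard: a heightened civil standard (weight is at least 79).
    (b): 80 − 16 = 64 < 79 [not met]
  The employer does not carry Stage I.2.
The grievant prevails on this issue.
— Issue II —
At Stage II.1 the grievant must meet a more-likely-than-not showing (weight is at least 52): on (d) the weight is 69, which does reach 52, so (d) meets the standard.
  The grievant carries Stage II.1; the employer now bears the burden.
At Stage II.2 the employer must meet a more-likely-than-not showing (weight is at least 52): on (e) the weight is 68 less the opposing 16 gives net 52, which does reach 52, so (e) meets the standard; on (f) the weight is 53 less the opposing 2 gives net 51, which does not reach 52, so (f) does not meet the standard.
  Stage II.2 not carried; the employer fails its burden.
The grievant prevails on this issue.
— Issue III —
Stage III.1 (grievant, the balance of probabilities, weight is at least 55): (g) net 85−17=68 ≥ 55 — meets.
  The grievant carries Stage III.1; the employer now bears the burden.
Stage III.2 (employer, the balance of probabilities, weight is at least 55): (h) net 97−27=70 ≥ 55 — meets.
  All elements met at the final stage.
Every stage carried; the employer prevails on this issue.
Per-issue: Issue I → grievant; Issue II → grievant; Issue III → employer. The grievant must prevail on a majority of issues; overall, the grievant prevails.

grievant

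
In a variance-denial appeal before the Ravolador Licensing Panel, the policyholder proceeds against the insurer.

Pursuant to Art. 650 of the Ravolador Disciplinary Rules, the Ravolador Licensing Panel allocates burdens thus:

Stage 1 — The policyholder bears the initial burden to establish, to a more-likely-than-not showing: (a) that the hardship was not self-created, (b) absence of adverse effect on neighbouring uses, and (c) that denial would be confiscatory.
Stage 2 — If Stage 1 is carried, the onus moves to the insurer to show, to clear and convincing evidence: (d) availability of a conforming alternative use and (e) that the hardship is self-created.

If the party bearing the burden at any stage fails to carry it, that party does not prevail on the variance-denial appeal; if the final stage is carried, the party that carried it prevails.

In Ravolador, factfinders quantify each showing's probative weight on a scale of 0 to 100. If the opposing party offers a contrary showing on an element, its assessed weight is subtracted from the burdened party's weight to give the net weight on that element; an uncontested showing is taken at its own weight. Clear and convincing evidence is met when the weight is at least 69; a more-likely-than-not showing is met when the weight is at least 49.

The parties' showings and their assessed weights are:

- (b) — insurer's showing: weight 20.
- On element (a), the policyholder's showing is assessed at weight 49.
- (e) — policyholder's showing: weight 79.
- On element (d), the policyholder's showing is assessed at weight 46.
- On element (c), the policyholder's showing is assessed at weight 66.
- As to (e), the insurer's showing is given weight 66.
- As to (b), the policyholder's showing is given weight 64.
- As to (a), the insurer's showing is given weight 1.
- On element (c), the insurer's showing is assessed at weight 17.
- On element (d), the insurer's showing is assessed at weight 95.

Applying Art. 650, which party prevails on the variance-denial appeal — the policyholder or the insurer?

insurer

Stage 1 — burden on policyholder; standard: a more-likely-than-not showing (weight is at least 49).
    (a): 49 − 1 = 48 < 49 [not met]
    (b): 64 − 20 = 44 < 49 [not met]
    (c): 66 − 17 = 49 ≥ 49 [met]
  Stage 1 not carried; the policyholder fails its burden.
The analysis ends at Stage 1; the insurer prevails.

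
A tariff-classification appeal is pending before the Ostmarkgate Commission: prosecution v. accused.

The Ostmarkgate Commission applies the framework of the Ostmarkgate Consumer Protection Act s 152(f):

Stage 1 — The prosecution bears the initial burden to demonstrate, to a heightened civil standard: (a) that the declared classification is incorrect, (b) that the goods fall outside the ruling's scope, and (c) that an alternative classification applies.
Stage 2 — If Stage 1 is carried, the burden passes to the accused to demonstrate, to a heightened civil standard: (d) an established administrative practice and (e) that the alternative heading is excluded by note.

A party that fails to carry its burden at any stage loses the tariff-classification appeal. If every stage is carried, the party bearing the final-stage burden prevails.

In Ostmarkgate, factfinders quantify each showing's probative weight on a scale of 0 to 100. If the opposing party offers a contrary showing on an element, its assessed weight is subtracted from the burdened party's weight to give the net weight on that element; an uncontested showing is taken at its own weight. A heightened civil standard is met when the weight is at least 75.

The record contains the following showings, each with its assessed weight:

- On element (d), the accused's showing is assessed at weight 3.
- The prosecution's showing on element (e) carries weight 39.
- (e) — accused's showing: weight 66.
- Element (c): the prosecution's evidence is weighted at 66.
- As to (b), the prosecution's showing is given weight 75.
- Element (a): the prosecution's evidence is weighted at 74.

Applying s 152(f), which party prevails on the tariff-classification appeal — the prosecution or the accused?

accused

At Stage 1 the prosecution must meet a heightened civil standard (weight is at least 75): on (a) the weight is 74, < 75, so (a) does not meet the standard; on (b) the weight is 75, ≥ 75, so (b) meets the standard; on (c) the weight is 66, < 75, so (c) does not meet the standard.
  Stage 1 not carried; the prosecution fails its burden.
So the accused prevails.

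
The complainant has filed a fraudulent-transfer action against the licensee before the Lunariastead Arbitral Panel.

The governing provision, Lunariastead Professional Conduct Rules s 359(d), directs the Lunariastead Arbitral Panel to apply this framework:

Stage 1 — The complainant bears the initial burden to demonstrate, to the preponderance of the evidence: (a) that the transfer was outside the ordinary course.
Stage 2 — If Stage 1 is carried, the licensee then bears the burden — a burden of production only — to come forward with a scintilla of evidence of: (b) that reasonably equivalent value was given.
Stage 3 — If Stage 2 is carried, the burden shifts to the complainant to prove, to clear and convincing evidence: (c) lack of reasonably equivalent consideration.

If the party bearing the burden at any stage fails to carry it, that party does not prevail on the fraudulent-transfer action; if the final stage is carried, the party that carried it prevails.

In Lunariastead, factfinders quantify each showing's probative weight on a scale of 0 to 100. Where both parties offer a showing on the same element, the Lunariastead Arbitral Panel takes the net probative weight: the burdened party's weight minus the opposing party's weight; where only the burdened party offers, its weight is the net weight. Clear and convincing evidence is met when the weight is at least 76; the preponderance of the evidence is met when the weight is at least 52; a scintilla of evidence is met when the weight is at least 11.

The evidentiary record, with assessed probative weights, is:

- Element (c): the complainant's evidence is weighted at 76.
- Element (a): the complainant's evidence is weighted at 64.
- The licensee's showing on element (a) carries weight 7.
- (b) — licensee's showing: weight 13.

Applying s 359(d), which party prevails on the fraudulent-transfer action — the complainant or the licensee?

Stage 1 (complainant, the preponderance of the evidence, weight is at least 52): (a) net 64−7=57 ≥ 52 — meets.
  Stage 1 is satisfied; the onus moves to the licensee.
Stage 2 (licensee, a scintilla of evidence, weight is at least 11): (b) 13 ≥ 11 — meets.
  Stage 2 is satisfied; the onus moves to the complainant.
Stage 3 (complainant, clear and convincing evidence, weight is at least 76): (c) 76 ≥ 76 — meets.
  Stage 3 carried; the final stage is satisfied.
With every stage satisfied, the complainant prevails.

complainant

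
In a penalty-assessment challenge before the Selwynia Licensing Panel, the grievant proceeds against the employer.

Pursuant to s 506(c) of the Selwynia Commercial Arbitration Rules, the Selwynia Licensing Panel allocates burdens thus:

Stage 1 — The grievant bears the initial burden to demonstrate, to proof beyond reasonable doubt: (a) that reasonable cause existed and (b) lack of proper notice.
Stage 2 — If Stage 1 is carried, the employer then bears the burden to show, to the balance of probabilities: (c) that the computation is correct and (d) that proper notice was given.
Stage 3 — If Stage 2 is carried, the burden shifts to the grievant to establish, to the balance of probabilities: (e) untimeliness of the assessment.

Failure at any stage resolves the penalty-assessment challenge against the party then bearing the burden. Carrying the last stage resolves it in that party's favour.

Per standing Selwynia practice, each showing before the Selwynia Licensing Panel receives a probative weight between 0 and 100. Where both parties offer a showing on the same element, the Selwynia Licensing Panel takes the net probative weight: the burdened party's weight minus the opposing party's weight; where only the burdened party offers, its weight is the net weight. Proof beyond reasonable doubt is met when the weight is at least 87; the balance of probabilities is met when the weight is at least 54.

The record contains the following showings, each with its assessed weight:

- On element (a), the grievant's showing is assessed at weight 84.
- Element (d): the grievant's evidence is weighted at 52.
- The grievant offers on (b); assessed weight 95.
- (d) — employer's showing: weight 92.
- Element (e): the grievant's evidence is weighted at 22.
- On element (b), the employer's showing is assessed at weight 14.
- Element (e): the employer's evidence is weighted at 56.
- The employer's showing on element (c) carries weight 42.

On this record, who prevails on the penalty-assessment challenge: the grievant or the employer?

Stage 1 (grievant, proof beyond reasonable doubt, weight is at least 87): (a) 84 < 87 — fails; (b) net 95−14=81 < 87 — fails.
  Stage 1 not carried; the grievant fails its burden.
So the employer prevails.

employer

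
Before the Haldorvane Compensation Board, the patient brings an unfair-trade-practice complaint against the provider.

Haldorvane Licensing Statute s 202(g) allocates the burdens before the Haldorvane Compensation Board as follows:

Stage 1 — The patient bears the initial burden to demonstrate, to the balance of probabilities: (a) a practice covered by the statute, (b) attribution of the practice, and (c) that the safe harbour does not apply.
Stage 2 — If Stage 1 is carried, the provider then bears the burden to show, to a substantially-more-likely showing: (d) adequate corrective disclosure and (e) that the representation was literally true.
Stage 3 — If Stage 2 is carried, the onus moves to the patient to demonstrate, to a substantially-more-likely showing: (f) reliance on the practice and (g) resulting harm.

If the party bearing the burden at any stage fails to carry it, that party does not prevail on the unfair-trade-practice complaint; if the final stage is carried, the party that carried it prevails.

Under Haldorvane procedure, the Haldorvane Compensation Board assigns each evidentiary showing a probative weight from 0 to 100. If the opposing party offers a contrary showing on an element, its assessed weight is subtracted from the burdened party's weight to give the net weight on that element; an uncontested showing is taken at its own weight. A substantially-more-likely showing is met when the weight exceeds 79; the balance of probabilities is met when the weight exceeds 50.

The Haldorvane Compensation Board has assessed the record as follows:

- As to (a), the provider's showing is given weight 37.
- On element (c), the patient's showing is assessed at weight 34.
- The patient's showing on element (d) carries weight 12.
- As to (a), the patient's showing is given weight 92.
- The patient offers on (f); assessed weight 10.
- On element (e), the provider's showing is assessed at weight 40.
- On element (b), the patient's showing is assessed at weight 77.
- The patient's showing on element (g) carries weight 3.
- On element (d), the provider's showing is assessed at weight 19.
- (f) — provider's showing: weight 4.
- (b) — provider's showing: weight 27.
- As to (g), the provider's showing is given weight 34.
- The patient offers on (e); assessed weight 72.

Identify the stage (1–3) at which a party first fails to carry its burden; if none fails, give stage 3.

stage 1

Stage 1 — burden on patient; standard: the balance of probabilities (weight exceeds 50).
    (a): 92 − 37 = 55 > 50 [met]
    (b): 77 − 27 = 50 ≤ 50 [not met]
    (c): 34 ≤ 50 [not met]
  The patient does not carry Stage 1.
The analysis ends at Stage 1; the provider prevails.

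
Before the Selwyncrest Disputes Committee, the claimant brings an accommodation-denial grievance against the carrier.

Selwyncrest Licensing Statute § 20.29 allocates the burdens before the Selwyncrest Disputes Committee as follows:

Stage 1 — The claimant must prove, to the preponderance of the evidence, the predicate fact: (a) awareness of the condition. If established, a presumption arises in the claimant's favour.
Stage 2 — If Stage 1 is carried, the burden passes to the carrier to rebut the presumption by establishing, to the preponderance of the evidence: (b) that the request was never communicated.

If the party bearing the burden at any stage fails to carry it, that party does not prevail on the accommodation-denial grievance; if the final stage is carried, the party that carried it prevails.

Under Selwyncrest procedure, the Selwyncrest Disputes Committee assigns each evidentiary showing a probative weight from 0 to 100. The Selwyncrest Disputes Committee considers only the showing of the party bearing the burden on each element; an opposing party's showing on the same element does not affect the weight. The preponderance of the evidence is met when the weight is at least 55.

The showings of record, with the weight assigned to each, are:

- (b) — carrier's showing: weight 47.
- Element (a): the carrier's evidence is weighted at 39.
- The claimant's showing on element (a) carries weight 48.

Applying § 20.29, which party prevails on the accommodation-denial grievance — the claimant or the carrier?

At Stage 1 the claimant must meet the preponderance of the evidence (weight is at least 55): on (a) the weight is 48 (the carrier's 39 is given no effect), which does not reach 55, so (a) does not meet the standard.
  Stage 1 not carried; the claimant fails its burden.
The analysis ends at Stage 1; the carrier prevails.

carrier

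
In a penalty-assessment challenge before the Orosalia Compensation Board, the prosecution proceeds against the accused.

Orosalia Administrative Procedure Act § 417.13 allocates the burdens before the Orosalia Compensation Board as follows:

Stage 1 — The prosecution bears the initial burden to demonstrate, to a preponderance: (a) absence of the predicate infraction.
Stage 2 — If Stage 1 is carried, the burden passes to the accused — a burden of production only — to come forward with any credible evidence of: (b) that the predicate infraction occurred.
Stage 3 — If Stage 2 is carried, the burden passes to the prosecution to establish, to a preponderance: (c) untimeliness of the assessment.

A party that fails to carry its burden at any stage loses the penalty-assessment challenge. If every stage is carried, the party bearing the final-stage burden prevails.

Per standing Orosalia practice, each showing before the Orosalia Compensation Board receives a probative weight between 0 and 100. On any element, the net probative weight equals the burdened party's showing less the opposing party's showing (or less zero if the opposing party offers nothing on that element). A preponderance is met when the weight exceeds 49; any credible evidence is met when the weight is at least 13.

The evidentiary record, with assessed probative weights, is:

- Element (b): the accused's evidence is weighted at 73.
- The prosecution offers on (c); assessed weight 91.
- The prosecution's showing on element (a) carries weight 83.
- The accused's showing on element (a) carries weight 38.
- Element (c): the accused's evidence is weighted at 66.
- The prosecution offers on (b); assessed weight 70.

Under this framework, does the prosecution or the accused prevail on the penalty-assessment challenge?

Stage 1 (prosecution, a preponderance, weight exceeds 49): (a) net 83−38=45 ≤ 49 — fails.
  The prosecution does not carry Stage 1.
So the accused prevails.

accused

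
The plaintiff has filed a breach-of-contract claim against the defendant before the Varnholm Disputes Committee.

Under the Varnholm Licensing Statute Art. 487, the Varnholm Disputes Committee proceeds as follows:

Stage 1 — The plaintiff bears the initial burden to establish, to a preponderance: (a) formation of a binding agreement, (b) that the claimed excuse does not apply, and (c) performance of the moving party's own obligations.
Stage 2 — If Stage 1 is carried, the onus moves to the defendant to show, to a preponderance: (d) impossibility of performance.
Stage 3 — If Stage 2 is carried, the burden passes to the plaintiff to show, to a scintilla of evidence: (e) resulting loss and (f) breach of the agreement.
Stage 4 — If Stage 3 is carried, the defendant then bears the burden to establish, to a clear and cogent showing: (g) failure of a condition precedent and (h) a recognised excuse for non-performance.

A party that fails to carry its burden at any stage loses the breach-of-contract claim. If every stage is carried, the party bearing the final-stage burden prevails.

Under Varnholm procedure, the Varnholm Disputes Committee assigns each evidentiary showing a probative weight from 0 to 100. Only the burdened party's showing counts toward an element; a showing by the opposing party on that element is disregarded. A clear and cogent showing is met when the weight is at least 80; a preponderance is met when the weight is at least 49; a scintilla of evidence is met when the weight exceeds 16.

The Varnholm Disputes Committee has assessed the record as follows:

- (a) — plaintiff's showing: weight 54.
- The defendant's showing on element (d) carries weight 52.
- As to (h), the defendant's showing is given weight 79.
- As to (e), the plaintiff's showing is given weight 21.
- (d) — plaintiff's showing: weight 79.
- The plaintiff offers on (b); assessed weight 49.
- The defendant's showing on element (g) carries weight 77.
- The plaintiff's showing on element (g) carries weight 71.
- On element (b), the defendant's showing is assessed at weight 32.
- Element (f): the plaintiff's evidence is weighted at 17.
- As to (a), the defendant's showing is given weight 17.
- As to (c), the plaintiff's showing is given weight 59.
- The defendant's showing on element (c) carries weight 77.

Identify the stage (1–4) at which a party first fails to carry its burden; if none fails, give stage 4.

At Stage 1 the plaintiff must meet a preponderance (weight is at least 49): on (a) the weight is 54 (the defendant's 17 is given no effect), ≥ 49, so (a) meets the standard; on (b) the weight is 49 (the defendant's 32 is given no effect), which does reach 49, so (b) meets the standard; on (c) the weight is 59 (the defendant's 77 is given no effect), which does reach 49, so (c) meets the standard.
  Stage 1 is satisfied; the onus moves to the defendant.
At Stage 2 the defendant must meet a preponderance (weight is at least 49): on (d) the weight is 52 (the plaintiff's 79 is given no effect), which does reach 49, so (d) meets the standard.
  Stage 2 carried; the burden shifts to the plaintiff.
At Stage 3 the plaintiff must meet a scintilla of evidence (weight exceeds 16): on (e) the weight is 21, which does exceed 16, so (e) meets the standard; on (f) the weight is 17, > 16, so (f) meets the standard.
  Stage 3 carried; the burden shifts to the defendant.
At Stage 4 the defendant must meet a clear and cogent showing (weight is at least 80): on (g) the weight is 77 (the plaintiff's 71 is given no effect), which does not reach 80, so (g) does not meet the standard; on (h) the weight is 79, < 80, so (h) does not meet the standard.
  Not every element is met, so the defendant fails to carry Stage 4.
The plaintiff prevails.

stage 4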